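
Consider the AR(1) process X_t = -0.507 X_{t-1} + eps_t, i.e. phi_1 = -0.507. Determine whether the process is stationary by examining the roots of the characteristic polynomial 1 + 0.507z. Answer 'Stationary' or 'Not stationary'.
\text{Stationary}

The AR(p) characteristic polynomial is P(z) = 1 + 0.507z.
Stationarity requires all roots to lie outside the unit circle, i.e. |z| > 1 for every root.
This is linear in z: 1 + (0.507) z = 0  =>  z = -1/(0.507) = -1.972387,  |z| = 1.972387.
Moduli of all roots: 1.9724.
All moduli strictly greater than 1? Yes.
Verdict: Stationary.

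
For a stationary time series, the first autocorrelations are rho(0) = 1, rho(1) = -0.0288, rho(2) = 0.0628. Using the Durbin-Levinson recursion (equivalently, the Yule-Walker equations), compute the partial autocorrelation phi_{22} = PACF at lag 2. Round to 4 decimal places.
\phi_{22} = 0.0620

The PACF at lag k is phi_{kk}, the last component of the solution
to the Yule-Walker system G_k phi = r_k where
  (G_k)_{ij} = rho(|i - j|), (r_k)_i = rho(i), i,j = 1..k.
Equivalently, Durbin-Levinson gives phi_{kk} iteratively:
  phi_{11} = rho(1)
  phi_{kk} = [rho(k) - sum_{j=1..k-1} phi_{k-1,j} rho(k-j)]
            / [1 - sum_{j=1..k-1} phi_{k-1,j} rho(j)],
  phi_{k,j} = phi_{k-1,j} - phi_{kk} phi_{k-1,k-j},  j = 1..k-1.
Step k = 1:
  phi_11 = rho(1) = -0.0288.
Step k = 2:
  phi_22 = [rho(2) - phi_11 rho(1)] / [1 - phi_11 rho(1)] = [0.0628 - (-0.0288)(-0.0288)] / [1 - (-0.0288)(-0.0288)]
         = 0.06197056 / 0.99917056 = 0.062.
Therefore phi_{22} = 0.0620.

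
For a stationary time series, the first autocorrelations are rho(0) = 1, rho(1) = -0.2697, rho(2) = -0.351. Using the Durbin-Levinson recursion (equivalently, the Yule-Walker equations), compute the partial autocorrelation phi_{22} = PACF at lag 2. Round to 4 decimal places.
\phi_{22} = -0.4570

The PACF at lag k is phi_{kk}, the last component of the solution
to the Yule-Walker system G_k phi = r_k where
  (G_k)_{ij} = rho(|i - j|), (r_k)_i = rho(i), i,j = 1..k.
Equivalently, Durbin-Levinson gives phi_{kk} iteratively:
  phi_{11} = rho(1)
  phi_{kk} = [rho(k) - sum_{j=1..k-1} phi_{k-1,j} rho(k-j)]
            / [1 - sum_{j=1..k-1} phi_{k-1,j} rho(j)],
  phi_{k,j} = phi_{k-1,j} - phi_{kk} phi_{k-1,k-j},  j = 1..k-1.
Step k = 1:
  phi_11 = rho(1) = -0.2697.
Step k = 2:
  phi_22 = [rho(2) - phi_11 rho(1)] / [1 - phi_11 rho(1)] = [-0.351 - (-0.2697)(-0.2697)] / [1 - (-0.2697)(-0.2697)]
         = -0.42373809 / 0.92726191 = -0.457.
Therefore phi_{22} = -0.4570.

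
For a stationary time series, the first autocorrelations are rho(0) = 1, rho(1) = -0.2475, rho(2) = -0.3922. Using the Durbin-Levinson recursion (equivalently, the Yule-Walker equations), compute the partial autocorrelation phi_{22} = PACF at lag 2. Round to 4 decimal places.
\phi_{22} = -0.4830

The PACF at lag k is phi_{kk}, the last component of the solution
to the Yule-Walker system G_k phi = r_k where
  (G_k)_{ij} = rho(|i - j|), (r_k)_i = rho(i), i,j = 1..k.
Equivalently, Durbin-Levinson gives phi_{kk} iteratively:
  phi_{11} = rho(1)
  phi_{kk} = [rho(k) - sum_{j=1..k-1} phi_{k-1,j} rho(k-j)]
            / [1 - sum_{j=1..k-1} phi_{k-1,j} rho(j)],
  phi_{k,j} = phi_{k-1,j} - phi_{kk} phi_{k-1,k-j},  j = 1..k-1.
Step k = 1:
  phi_11 = rho(1) = -0.2475.
Step k = 2:
  phi_22 = [rho(2) - phi_11 rho(1)] / [1 - phi_11 rho(1)] = [-0.3922 - (-0.2475)(-0.2475)] / [1 - (-0.2475)(-0.2475)]
         = -0.45345625 / 0.93874375 = -0.483.
Therefore phi_{22} = -0.4830.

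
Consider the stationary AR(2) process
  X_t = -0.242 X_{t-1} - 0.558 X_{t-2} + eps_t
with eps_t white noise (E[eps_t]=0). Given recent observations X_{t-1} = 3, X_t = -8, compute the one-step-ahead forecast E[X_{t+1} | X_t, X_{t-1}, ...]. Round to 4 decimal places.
E[X_{t+1} \mid \mathcal F_t] = 0.2620

For an AR(p) model X_t = c + sum_i phi_i X_{t-i} + eps_t, the
one-step-ahead conditional mean is
  E[X_{t+1} | X_t, ...] = c + sum_i phi_i X_{t+1-i}.
Substitute known values:
  E[X_{t+1} | ...] = (-0.242) * (-8) + (-0.558) * (3)
                   = 0.2620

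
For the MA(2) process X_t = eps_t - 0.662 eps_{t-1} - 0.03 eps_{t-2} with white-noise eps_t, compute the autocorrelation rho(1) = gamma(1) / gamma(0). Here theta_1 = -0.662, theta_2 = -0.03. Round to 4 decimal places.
\rho(1) = -0.4462

For an MA(q) process with theta_0 = 1, the autocovariance is
  gamma(k) = sigma^2 * sum_{i=0..q-k} theta_i * theta_{i+k},
and rho(k) = gamma(k) / gamma(0). Sigma^2 cancels.
  numerator   = (1)*(-0.662) + (-0.662)*(-0.03) = -0.64214.
  denominator = (1)^2 + (-0.662)^2 + (-0.03)^2 = 1.439144.
  rho(1) = -0.64214 / 1.439144 = -0.4462.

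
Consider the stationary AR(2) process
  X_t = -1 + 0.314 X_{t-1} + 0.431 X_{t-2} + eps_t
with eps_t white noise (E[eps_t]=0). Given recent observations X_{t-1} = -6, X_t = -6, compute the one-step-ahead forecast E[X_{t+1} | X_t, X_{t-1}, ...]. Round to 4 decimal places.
E[X_{t+1} \mid \mathcal F_t] = -5.4700

For an AR(p) model X_t = c + sum_i phi_i X_{t-i} + eps_t, the
one-step-ahead conditional mean is
  E[X_{t+1} | X_t, ...] = c + sum_i phi_i X_{t+1-i}.
Substitute known values:
  E[X_{t+1} | ...] = -1 + (0.314) * (-6) + (0.431) * (-6)
                   = -5.4700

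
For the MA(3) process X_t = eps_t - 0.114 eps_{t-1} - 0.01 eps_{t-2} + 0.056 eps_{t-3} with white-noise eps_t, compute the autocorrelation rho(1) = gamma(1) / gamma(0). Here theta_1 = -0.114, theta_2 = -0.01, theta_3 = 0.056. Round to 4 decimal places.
\rho(1) = -0.1116

For an MA(q) process with theta_0 = 1, the autocovariance is
  gamma(k) = sigma^2 * sum_{i=0..q-k} theta_i * theta_{i+k},
and rho(k) = gamma(k) / gamma(0). Sigma^2 cancels.
  numerator   = (1)*(-0.114) + (-0.114)*(-0.01) + (-0.01)*(0.056) = -0.11342.
  denominator = (1)^2 + (-0.114)^2 + (-0.01)^2 + (0.056)^2 = 1.016232.
  rho(1) = -0.11342 / 1.016232 = -0.1116.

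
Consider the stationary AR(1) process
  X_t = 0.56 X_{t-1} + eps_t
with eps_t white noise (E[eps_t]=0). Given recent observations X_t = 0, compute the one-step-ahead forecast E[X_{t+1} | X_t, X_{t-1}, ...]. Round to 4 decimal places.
E[X_{t+1} \mid \mathcal F_t] = 0.0000

For an AR(p) model X_t = c + sum_i phi_i X_{t-i} + eps_t, the
one-step-ahead conditional mean is
  E[X_{t+1} | X_t, ...] = c + sum_i phi_i X_{t+1-i}.
Substitute known values:
  E[X_{t+1} | ...] = (0.56) * (0)
                   = 0.0000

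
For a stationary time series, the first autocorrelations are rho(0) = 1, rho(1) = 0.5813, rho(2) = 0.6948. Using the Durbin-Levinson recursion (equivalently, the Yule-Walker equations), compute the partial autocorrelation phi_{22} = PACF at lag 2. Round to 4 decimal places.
\phi_{22} = 0.5390

The PACF at lag k is phi_{kk}, the last component of the solution
to the Yule-Walker system G_k phi = r_k where
  (G_k)_{ij} = rho(|i - j|), (r_k)_i = rho(i), i,j = 1..k.
Equivalently, Durbin-Levinson gives phi_{kk} iteratively:
  phi_{11} = rho(1)
  phi_{kk} = [rho(k) - sum_{j=1..k-1} phi_{k-1,j} rho(k-j)]
            / [1 - sum_{j=1..k-1} phi_{k-1,j} rho(j)],
  phi_{k,j} = phi_{k-1,j} - phi_{kk} phi_{k-1,k-j},  j = 1..k-1.
Step k = 1:
  phi_11 = rho(1) = 0.5813.
Step k = 2:
  phi_22 = [rho(2) - phi_11 rho(1)] / [1 - phi_11 rho(1)] = [0.6948 - (0.5813)(0.5813)] / [1 - (0.5813)(0.5813)]
         = 0.35689031 / 0.66209031 = 0.539.
Therefore phi_{22} = 0.5390.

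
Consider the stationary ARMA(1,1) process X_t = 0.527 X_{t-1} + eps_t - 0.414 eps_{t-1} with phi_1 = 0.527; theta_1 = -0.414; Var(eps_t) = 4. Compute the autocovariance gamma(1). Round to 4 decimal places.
\gamma(1) = 0.4893

Multiply the model equation by X_{t-k} and take expectations. With theta_0 = psi_0 = 1 and psi_j the MA(infinity) weights, this gives
  gamma(k) - sum_i phi_i gamma(k-i) = c_k,
  c_k = sigma^2 * sum_{j=k..q} theta_j psi_{j-k}   (c_k = 0 for k > q),
using gamma(-m) = gamma(m).
psi-weights needed (psi_j = theta_j + sum_i phi_i psi_{j-i}):
  psi_1 = theta_1 + phi_1 = -0.414 + (0.527) = 0.113
Right-hand sides:
  c_0 = sigma^2 (1 + theta_1 psi_1) = 4 * (1 + (-0.414)(0.113)) = 4 * 0.953218 = 3.812872
  c_1 = sigma^2 theta_1 = 4 * (-0.414) = -1.656
  c_2 = 0
Equations for k = 0 and k = 1 (AR order 1):
  gamma(0) = phi_1 gamma(1) + c_0
  gamma(1) = phi_1 gamma(0) + c_1
Substituting the second into the first: gamma(0) (1 - phi_1^2) = c_0 + phi_1 c_1, so
  gamma(0) = (c_0 + phi_1 c_1) / (1 - phi_1^2) = (3.812872 + (0.527)(-1.656)) / (1 - (0.527)^2) = 2.94016 / 0.722271 = 4.070716.
  gamma(1) = phi_1 gamma(0) + c_1 = (0.527)(4.070716) + (-1.656) = 0.489267.
Therefore gamma(1) = 0.4893 (to 4 decimal places).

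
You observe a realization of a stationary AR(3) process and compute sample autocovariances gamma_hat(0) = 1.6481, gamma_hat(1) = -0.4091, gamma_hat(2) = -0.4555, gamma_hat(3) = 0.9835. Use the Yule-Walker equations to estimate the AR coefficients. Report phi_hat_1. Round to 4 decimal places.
\hat\phi_{1} = -0.1550

The Yule-Walker equations for an AR(p) process read, in matrix form,
  Gamma_p phi = r_p,   with   (Gamma_p)_{ij} = gamma(|i - j|),
                       (r_p)_i = gamma(i),   i,j = 1..p.
Substitute the sample gammas (Toeplitz matrix and right-hand side of size 3):
  Gamma_p = [[1.6481, -0.4091, -0.4555], [-0.4091, 1.6481, -0.4091], [-0.4555, -0.4091, 1.6481]]
  r_p     = [-0.4091, -0.4555, 0.9835]
Written out (R1..R3):
  (R1) 1.6481 phi_1 - 0.4091 phi_2 - 0.4555 phi_3 = -0.4091
  (R2) -0.4091 phi_1 + 1.6481 phi_2 - 0.4091 phi_3 = -0.4555
  (R3) -0.4555 phi_1 - 0.4091 phi_2 + 1.6481 phi_3 = 0.9835
Gaussian elimination:
  R2 <- R2 - (-0.4091/1.6481) R1 = R2 - (-0.248225) R1:  1.546551 phi_2 - 0.522167 phi_3 = -0.557049
  R3 <- R3 - (-0.4555/1.6481) R1 = R3 - (-0.276379) R1:  -0.522167 phi_2 + 1.522209 phi_3 = 0.870433
  R3 <- R3 - (-0.522167/1.546551) R2 = R3 - (-0.337633) R2:  1.345909 phi_3 = 0.682355
Back-substitution:
  phi_hat_3 = 0.682355 / 1.345909 = 0.506985
  phi_hat_2 = (-0.557049 - (-0.522167)(0.506985)) / 1.546551 = -0.189013
  phi_hat_1 = (-0.4091 - (-0.4091)(-0.189013) - (-0.4555)(0.506985)) / 1.6481 = -0.155023
So phi_hat = [-0.1550, -0.1890, 0.5070].
Therefore phi_hat_1 = -0.1550.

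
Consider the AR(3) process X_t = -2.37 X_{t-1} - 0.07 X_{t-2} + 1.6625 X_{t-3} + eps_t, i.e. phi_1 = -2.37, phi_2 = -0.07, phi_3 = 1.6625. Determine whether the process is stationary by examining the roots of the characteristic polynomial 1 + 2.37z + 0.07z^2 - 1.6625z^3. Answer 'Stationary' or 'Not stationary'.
\text{Not stationary}

The AR(p) characteristic polynomial is P(z) = 1 + 2.37z + 0.07z^2 - 1.6625z^3.
Stationarity requires all roots to lie outside the unit circle, i.e. |z| > 1 for every root.
Degree 3: look for a simple real root z0 first, then factor out (1 - z/z0) and solve the remaining quadratic.
Testing z0 = -0.8: P(-0.8) = 1 + (2.37)(-0.8) + (0.07)(-0.8)^2 + (-1.6625)(-0.8)^3
  = 1 + (-1.896) + (0.0448) + (0.8512) = 0.  So z_0 = -0.8 is a root, |z_0| = 0.8.
Divide out the factor (1 + 1.25 z) = (1 - z/z0) (since 1/z0 = -1.25):
  P(z) = (1 + 1.25 z)(1 + (1.12) z + (-1.33) z^2)
  [check: z-coef 1.12 - (-1.25) = 2.37; z^2-coef -1.33 - (-1.25)(1.12) = 0.07; z^3-coef -(-1.25)(-1.33) = -1.6625.]
Remaining roots from the quadratic factor 1 + (1.12) z + (-1.33) z^2:
  Set 1 + (1.12) z + (-1.33) z^2 = 0, i.e. a z^2 + b z + c = 0 with a = -1.33, b = 1.12, c = 1.
  Discriminant D = b^2 - 4ac = (1.12)^2 - 4*(-1.33)*1 = 1.2544 - (-5.32) = 6.5744.
  D >= 0, so the roots are real: z = (-b +/- sqrt(D)) / (2a) = (-1.12 +/- 2.564059) / (-2.66).
    z_1 = (-1.12 + 2.564059) / (-2.66) = -0.5429,   |z_1| = 0.5429.
    z_2 = (-1.12 - 2.564059) / (-2.66) = 1.385,   |z_2| = 1.385.
Moduli of all roots: 0.8000, 0.5429, 1.3850.
All moduli strictly greater than 1? No.
Verdict: Not stationary.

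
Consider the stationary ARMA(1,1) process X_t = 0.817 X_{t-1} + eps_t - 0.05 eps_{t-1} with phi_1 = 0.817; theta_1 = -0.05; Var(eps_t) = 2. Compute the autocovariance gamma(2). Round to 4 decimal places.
\gamma(2) = 3.6152

Multiply the model equation by X_{t-k} and take expectations. With theta_0 = psi_0 = 1 and psi_j the MA(infinity) weights, this gives
  gamma(k) - sum_i phi_i gamma(k-i) = c_k,
  c_k = sigma^2 * sum_{j=k..q} theta_j psi_{j-k}   (c_k = 0 for k > q),
using gamma(-m) = gamma(m).
psi-weights needed (psi_j = theta_j + sum_i phi_i psi_{j-i}):
  psi_1 = theta_1 + phi_1 = -0.05 + (0.817) = 0.767
Right-hand sides:
  c_0 = sigma^2 (1 + theta_1 psi_1) = 2 * (1 + (-0.05)(0.767)) = 2 * 0.96165 = 1.9233
  c_1 = sigma^2 theta_1 = 2 * (-0.05) = -0.1
  c_2 = 0
Equations for k = 0 and k = 1 (AR order 1):
  gamma(0) = phi_1 gamma(1) + c_0
  gamma(1) = phi_1 gamma(0) + c_1
Substituting the second into the first: gamma(0) (1 - phi_1^2) = c_0 + phi_1 c_1, so
  gamma(0) = (c_0 + phi_1 c_1) / (1 - phi_1^2) = (1.9233 + (0.817)(-0.1)) / (1 - (0.817)^2) = 1.8416 / 0.332511 = 5.538463.
  gamma(1) = phi_1 gamma(0) + c_1 = (0.817)(5.538463) + (-0.1) = 4.424925.
For k = 2 (> q): gamma(2) = phi_1 gamma(1) = (0.817)(4.424925) = 3.615163.
Therefore gamma(2) = 3.6152 (to 4 decimal places).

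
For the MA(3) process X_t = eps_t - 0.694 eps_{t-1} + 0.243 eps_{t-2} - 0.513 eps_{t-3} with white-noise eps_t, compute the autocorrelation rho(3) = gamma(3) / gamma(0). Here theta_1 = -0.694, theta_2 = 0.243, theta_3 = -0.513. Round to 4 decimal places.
\rho(3) = -0.2844

For an MA(q) process with theta_0 = 1, the autocovariance is
  gamma(k) = sigma^2 * sum_{i=0..q-k} theta_i * theta_{i+k},
and rho(k) = gamma(k) / gamma(0). Sigma^2 cancels.
  numerator   = (1)*(-0.513) = -0.513.
  denominator = (1)^2 + (-0.694)^2 + (0.243)^2 + (-0.513)^2 = 1.803854.
  rho(3) = -0.513 / 1.803854 = -0.2844.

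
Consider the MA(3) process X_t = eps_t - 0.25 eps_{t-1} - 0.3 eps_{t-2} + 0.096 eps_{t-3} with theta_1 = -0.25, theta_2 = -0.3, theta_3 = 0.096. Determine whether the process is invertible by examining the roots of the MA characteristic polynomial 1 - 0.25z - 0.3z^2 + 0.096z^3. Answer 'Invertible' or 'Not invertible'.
\text{Invertible}

The MA(q) characteristic polynomial is P(z) = 1 - 0.25z - 0.3z^2 + 0.096z^3.
Invertibility requires all roots to lie outside the unit circle, i.e. |z| > 1 for every root.
Degree 3: look for a simple real root z0 first, then factor out (1 - z/z0) and solve the remaining quadratic.
Testing z0 = 2.5: P(2.5) = 1 + (-0.25)(2.5) + (-0.3)(2.5)^2 + (0.096)(2.5)^3
  = 1 + (-0.625) + (-1.875) + (1.5) = 0.  So z_0 = 2.5 is a root, |z_0| = 2.5.
Divide out the factor (1 - 0.4 z) = (1 - z/z0) (since 1/z0 = 0.4):
  P(z) = (1 - 0.4 z)(1 + (0.15) z + (-0.24) z^2)
  [check: z-coef 0.15 - (0.4) = -0.25; z^2-coef -0.24 - (0.4)(0.15) = -0.3; z^3-coef -(0.4)(-0.24) = 0.096.]
Remaining roots from the quadratic factor 1 + (0.15) z + (-0.24) z^2:
  Set 1 + (0.15) z + (-0.24) z^2 = 0, i.e. a z^2 + b z + c = 0 with a = -0.24, b = 0.15, c = 1.
  Discriminant D = b^2 - 4ac = (0.15)^2 - 4*(-0.24)*1 = 0.0225 - (-0.96) = 0.9825.
  D >= 0, so the roots are real: z = (-b +/- sqrt(D)) / (2a) = (-0.15 +/- 0.991211) / (-0.48).
    z_1 = (-0.15 + 0.991211) / (-0.48) = -1.7525,   |z_1| = 1.7525.
    z_2 = (-0.15 - 0.991211) / (-0.48) = 2.3775,   |z_2| = 2.3775.
Moduli of all roots: 2.5000, 1.7525, 2.3775.
All moduli strictly greater than 1? Yes.
Verdict: Invertible.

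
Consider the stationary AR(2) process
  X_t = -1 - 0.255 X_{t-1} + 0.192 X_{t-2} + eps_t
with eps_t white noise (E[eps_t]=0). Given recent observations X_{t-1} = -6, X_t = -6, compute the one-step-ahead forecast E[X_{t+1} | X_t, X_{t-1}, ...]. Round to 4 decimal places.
E[X_{t+1} \mid \mathcal F_t] = -0.6220

For an AR(p) model X_t = c + sum_i phi_i X_{t-i} + eps_t, the
one-step-ahead conditional mean is
  E[X_{t+1} | X_t, ...] = c + sum_i phi_i X_{t+1-i}.
Substitute known values:
  E[X_{t+1} | ...] = -1 + (-0.255) * (-6) + (0.192) * (-6)
                   = -0.6220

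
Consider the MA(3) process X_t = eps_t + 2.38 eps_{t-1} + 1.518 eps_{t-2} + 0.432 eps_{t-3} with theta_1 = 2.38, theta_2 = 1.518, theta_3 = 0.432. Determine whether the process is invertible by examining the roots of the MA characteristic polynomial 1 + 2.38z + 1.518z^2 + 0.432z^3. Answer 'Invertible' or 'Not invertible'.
\text{Not invertible}

The MA(q) characteristic polynomial is P(z) = 1 + 2.38z + 1.518z^2 + 0.432z^3.
Invertibility requires all roots to lie outside the unit circle, i.e. |z| > 1 for every root.
Degree 3: look for a simple real root z0 first, then factor out (1 - z/z0) and solve the remaining quadratic.
Testing z0 = -0.625: P(-0.625) = 1 + (2.38)(-0.625) + (1.518)(-0.625)^2 + (0.432)(-0.625)^3
  = 1 + (-1.4875) + (0.592969) + (-0.105469) = 0.  So z_0 = -0.625 is a root, |z_0| = 0.625.
Divide out the factor (1 + 1.6 z) = (1 - z/z0) (since 1/z0 = -1.6):
  P(z) = (1 + 1.6 z)(1 + (0.78) z + (0.27) z^2)
  [check: z-coef 0.78 - (-1.6) = 2.38; z^2-coef 0.27 - (-1.6)(0.78) = 1.518; z^3-coef -(-1.6)(0.27) = 0.432.]
Remaining roots from the quadratic factor 1 + (0.78) z + (0.27) z^2:
  Set 1 + (0.78) z + (0.27) z^2 = 0, i.e. a z^2 + b z + c = 0 with a = 0.27, b = 0.78, c = 1.
  Discriminant D = b^2 - 4ac = (0.78)^2 - 4*(0.27)*1 = 0.6084 - (1.08) = -0.4716.
  D < 0, so the roots are the complex-conjugate pair z = (-b +/- i sqrt(-D)) / (2a) = -1.4444 +/- 1.2717i.
  For a conjugate pair |z|^2 = z * conj(z) = (product of roots) = c/a = 1/(0.27) = 3.703704, so |z| = sqrt(3.703704) = 1.9245 for both roots.
Moduli of all roots: 0.6250, 1.9245, 1.9245.
All moduli strictly greater than 1? No.
Verdict: Not invertible.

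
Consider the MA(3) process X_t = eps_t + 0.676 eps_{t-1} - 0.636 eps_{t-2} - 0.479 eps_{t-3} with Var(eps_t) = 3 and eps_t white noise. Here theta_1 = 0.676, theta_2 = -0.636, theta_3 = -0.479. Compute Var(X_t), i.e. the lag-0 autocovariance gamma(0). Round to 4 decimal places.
\gamma(0) = 6.2727

For an MA(q) process X_t = eps_t + sum_i theta_i eps_{t-i} with
Var(eps_t) = sigma^2, the variance is
  gamma(0) = sigma^2 * (1 + sum_i theta_i^2).
  sum_i theta_i^2 = (0.676)^2 + (-0.636)^2 + (-0.479)^2 = 0.456976 + 0.404496 + 0.229441 = 1.090913.
  gamma(0) = 3 * (1 + 1.090913) = 3 * 2.090913 = 6.272739, which rounds to 6.2727.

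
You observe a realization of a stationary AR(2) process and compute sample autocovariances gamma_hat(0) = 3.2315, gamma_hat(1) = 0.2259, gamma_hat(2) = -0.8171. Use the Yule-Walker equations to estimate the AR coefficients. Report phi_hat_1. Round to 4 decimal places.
\hat\phi_{1} = 0.0880

The Yule-Walker equations for an AR(p) process read, in matrix form,
  Gamma_p phi = r_p,   with   (Gamma_p)_{ij} = gamma(|i - j|),
                       (r_p)_i = gamma(i),   i,j = 1..p.
Substitute the sample gammas (Toeplitz matrix and right-hand side of size 2):
  Gamma_p = [[3.2315, 0.2259], [0.2259, 3.2315]]
  r_p     = [0.2259, -0.8171]
Written out:
  3.2315 phi_1 + 0.2259 phi_2 = 0.2259
  0.2259 phi_1 + 3.2315 phi_2 = -0.8171
Solve by Cramer's rule:
  det = gamma(0)^2 - gamma(1)^2 = (3.2315)^2 - (0.2259)^2 = 10.44259225 - 0.05103081 = 10.39156144
  phi_hat_1 = [gamma(1) gamma(0) - gamma(1) gamma(2)] / det = [(0.2259)(3.2315) - (0.2259)(-0.8171)] / 10.39156144 = 0.91457874 / 10.39156144 = 0.088
  phi_hat_2 = [gamma(0) gamma(2) - gamma(1)^2] / det = [(3.2315)(-0.8171) - (0.2259)^2] / 10.39156144 = -2.69148946 / 10.39156144 = -0.259
So phi_hat = [0.0880, -0.2590].
Therefore phi_hat_1 = 0.0880.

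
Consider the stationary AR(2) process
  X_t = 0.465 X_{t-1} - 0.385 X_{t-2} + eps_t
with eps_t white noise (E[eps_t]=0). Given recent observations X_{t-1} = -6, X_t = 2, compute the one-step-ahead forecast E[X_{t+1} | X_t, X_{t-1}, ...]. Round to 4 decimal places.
E[X_{t+1} \mid \mathcal F_t] = 3.2400

For an AR(p) model X_t = c + sum_i phi_i X_{t-i} + eps_t, the
one-step-ahead conditional mean is
  E[X_{t+1} | X_t, ...] = c + sum_i phi_i X_{t+1-i}.
Substitute known values:
  E[X_{t+1} | ...] = (0.465) * (2) + (-0.385) * (-6)
                   = 3.2400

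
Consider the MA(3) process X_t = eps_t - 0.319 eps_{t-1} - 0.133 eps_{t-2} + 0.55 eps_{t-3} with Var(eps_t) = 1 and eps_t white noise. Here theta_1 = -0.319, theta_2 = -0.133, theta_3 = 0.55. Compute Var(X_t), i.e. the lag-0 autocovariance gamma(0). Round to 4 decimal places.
\gamma(0) = 1.4220

For an MA(q) process X_t = eps_t + sum_i theta_i eps_{t-i} with
Var(eps_t) = sigma^2, the variance is
  gamma(0) = sigma^2 * (1 + sum_i theta_i^2).
  sum_i theta_i^2 = (-0.319)^2 + (-0.133)^2 + (0.55)^2 = 0.101761 + 0.017689 + 0.3025 = 0.42195.
  gamma(0) = 1 * (1 + 0.42195) = 1 * 1.42195 = 1.42195, which rounds to 1.4220.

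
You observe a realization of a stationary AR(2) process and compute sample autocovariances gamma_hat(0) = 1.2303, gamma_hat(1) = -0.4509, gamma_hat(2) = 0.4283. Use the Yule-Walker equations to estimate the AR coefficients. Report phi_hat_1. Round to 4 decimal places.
\hat\phi_{1} = -0.2760

The Yule-Walker equations for an AR(p) process read, in matrix form,
  Gamma_p phi = r_p,   with   (Gamma_p)_{ij} = gamma(|i - j|),
                       (r_p)_i = gamma(i),   i,j = 1..p.
Substitute the sample gammas (Toeplitz matrix and right-hand side of size 2):
  Gamma_p = [[1.2303, -0.4509], [-0.4509, 1.2303]]
  r_p     = [-0.4509, 0.4283]
Written out:
  1.2303 phi_1 - 0.4509 phi_2 = -0.4509
  -0.4509 phi_1 + 1.2303 phi_2 = 0.4283
Solve by Cramer's rule:
  det = gamma(0)^2 - gamma(1)^2 = (1.2303)^2 - (-0.4509)^2 = 1.51363809 - 0.20331081 = 1.31032728
  phi_hat_1 = [gamma(1) gamma(0) - gamma(1) gamma(2)] / det = [(-0.4509)(1.2303) - (-0.4509)(0.4283)] / 1.31032728 = -0.3616218 / 1.31032728 = -0.276
  phi_hat_2 = [gamma(0) gamma(2) - gamma(1)^2] / det = [(1.2303)(0.4283) - (-0.4509)^2] / 1.31032728 = 0.32362668 / 1.31032728 = 0.247
So phi_hat = [-0.2760, 0.2470].
Therefore phi_hat_1 = -0.2760.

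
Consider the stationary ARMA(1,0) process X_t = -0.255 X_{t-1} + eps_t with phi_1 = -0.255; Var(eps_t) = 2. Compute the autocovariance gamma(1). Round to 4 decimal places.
\gamma(1) = -0.5455

Multiply the model equation by X_{t-k} and take expectations. With theta_0 = psi_0 = 1 and psi_j the MA(infinity) weights, this gives
  gamma(k) - sum_i phi_i gamma(k-i) = c_k,
  c_k = sigma^2 * sum_{j=k..q} theta_j psi_{j-k}   (c_k = 0 for k > q),
using gamma(-m) = gamma(m).
Pure AR (q = 0): c_0 = sigma^2 = 2, c_k = 0 for k >= 1.
Equations for k = 0 and k = 1 (AR order 1):
  gamma(0) = phi_1 gamma(1) + c_0
  gamma(1) = phi_1 gamma(0) + c_1
Substituting the second into the first: gamma(0) (1 - phi_1^2) = c_0 + phi_1 c_1, so
  gamma(0) = c_0 / (1 - phi_1^2) = 2 / (1 - (-0.255)^2) = 2 / 0.934975 = 2.139095.
  gamma(1) = phi_1 gamma(0) = (-0.255)(2.139095) = -0.545469.
Therefore gamma(1) = -0.5455 (to 4 decimal places).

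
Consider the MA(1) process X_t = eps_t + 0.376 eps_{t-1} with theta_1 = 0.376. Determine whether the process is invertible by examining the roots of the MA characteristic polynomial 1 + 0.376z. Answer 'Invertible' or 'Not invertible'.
\text{Invertible}

The MA(q) characteristic polynomial is P(z) = 1 + 0.376z.
Invertibility requires all roots to lie outside the unit circle, i.e. |z| > 1 for every root.
This is linear in z: 1 + (0.376) z = 0  =>  z = -1/(0.376) = -2.659574,  |z| = 2.659574.
Moduli of all roots: 2.6596.
All moduli strictly greater than 1? Yes.
Verdict: Invertible.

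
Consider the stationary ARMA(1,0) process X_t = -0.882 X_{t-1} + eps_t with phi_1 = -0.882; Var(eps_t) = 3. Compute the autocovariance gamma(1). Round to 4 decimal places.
\gamma(1) = -11.9148

Multiply the model equation by X_{t-k} and take expectations. With theta_0 = psi_0 = 1 and psi_j the MA(infinity) weights, this gives
  gamma(k) - sum_i phi_i gamma(k-i) = c_k,
  c_k = sigma^2 * sum_{j=k..q} theta_j psi_{j-k}   (c_k = 0 for k > q),
using gamma(-m) = gamma(m).
Pure AR (q = 0): c_0 = sigma^2 = 3, c_k = 0 for k >= 1.
Equations for k = 0 and k = 1 (AR order 1):
  gamma(0) = phi_1 gamma(1) + c_0
  gamma(1) = phi_1 gamma(0) + c_1
Substituting the second into the first: gamma(0) (1 - phi_1^2) = c_0 + phi_1 c_1, so
  gamma(0) = c_0 / (1 - phi_1^2) = 3 / (1 - (-0.882)^2) = 3 / 0.222076 = 13.508889.
  gamma(1) = phi_1 gamma(0) = (-0.882)(13.508889) = -11.91484.
Therefore gamma(1) = -11.9148 (to 4 decimal places).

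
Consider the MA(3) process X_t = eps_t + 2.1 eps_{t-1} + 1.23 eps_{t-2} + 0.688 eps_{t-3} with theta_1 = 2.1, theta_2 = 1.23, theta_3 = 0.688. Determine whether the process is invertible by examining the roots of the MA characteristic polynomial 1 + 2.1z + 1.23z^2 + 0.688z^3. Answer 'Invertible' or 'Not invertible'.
\text{Not invertible}

The MA(q) characteristic polynomial is P(z) = 1 + 2.1z + 1.23z^2 + 0.688z^3.
Invertibility requires all roots to lie outside the unit circle, i.e. |z| > 1 for every root.
Degree 3: look for a simple real root z0 first, then factor out (1 - z/z0) and solve the remaining quadratic.
Testing z0 = -0.625: P(-0.625) = 1 + (2.1)(-0.625) + (1.23)(-0.625)^2 + (0.688)(-0.625)^3
  = 1 + (-1.3125) + (0.480469) + (-0.167969) = 0.  So z_0 = -0.625 is a root, |z_0| = 0.625.
Divide out the factor (1 + 1.6 z) = (1 - z/z0) (since 1/z0 = -1.6):
  P(z) = (1 + 1.6 z)(1 + (0.5) z + (0.43) z^2)
  [check: z-coef 0.5 - (-1.6) = 2.1; z^2-coef 0.43 - (-1.6)(0.5) = 1.23; z^3-coef -(-1.6)(0.43) = 0.688.]
Remaining roots from the quadratic factor 1 + (0.5) z + (0.43) z^2:
  Set 1 + (0.5) z + (0.43) z^2 = 0, i.e. a z^2 + b z + c = 0 with a = 0.43, b = 0.5, c = 1.
  Discriminant D = b^2 - 4ac = (0.5)^2 - 4*(0.43)*1 = 0.25 - (1.72) = -1.47.
  D < 0, so the roots are the complex-conjugate pair z = (-b +/- i sqrt(-D)) / (2a) = -0.5814 +/- 1.4098i.
  For a conjugate pair |z|^2 = z * conj(z) = (product of roots) = c/a = 1/(0.43) = 2.325581, so |z| = sqrt(2.325581) = 1.525 for both roots.
Moduli of all roots: 0.6250, 1.5250, 1.5250.
All moduli strictly greater than 1? No.
Verdict: Not invertible.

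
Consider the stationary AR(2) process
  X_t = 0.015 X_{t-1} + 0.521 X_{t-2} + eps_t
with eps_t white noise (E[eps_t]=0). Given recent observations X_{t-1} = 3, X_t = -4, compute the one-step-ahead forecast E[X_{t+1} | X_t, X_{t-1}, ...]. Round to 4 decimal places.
E[X_{t+1} \mid \mathcal F_t] = 1.5030

For an AR(p) model X_t = c + sum_i phi_i X_{t-i} + eps_t, the
one-step-ahead conditional mean is
  E[X_{t+1} | X_t, ...] = c + sum_i phi_i X_{t+1-i}.
Substitute known values:
  E[X_{t+1} | ...] = (0.015) * (-4) + (0.521) * (3)
                   = 1.5030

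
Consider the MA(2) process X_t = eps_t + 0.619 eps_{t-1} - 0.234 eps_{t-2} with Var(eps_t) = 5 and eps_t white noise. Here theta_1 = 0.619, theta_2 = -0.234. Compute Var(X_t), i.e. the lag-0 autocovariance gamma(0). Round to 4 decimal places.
\gamma(0) = 7.1896

For an MA(q) process X_t = eps_t + sum_i theta_i eps_{t-i} with
Var(eps_t) = sigma^2, the variance is
  gamma(0) = sigma^2 * (1 + sum_i theta_i^2).
  sum_i theta_i^2 = (0.619)^2 + (-0.234)^2 = 0.383161 + 0.054756 = 0.437917.
  gamma(0) = 5 * (1 + 0.437917) = 5 * 1.437917 = 7.189585, which rounds to 7.1896.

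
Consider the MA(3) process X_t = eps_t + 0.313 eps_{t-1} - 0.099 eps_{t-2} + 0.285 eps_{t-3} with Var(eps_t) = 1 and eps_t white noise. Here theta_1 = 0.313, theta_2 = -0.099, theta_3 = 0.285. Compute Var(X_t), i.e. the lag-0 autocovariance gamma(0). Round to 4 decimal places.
\gamma(0) = 1.1890

For an MA(q) process X_t = eps_t + sum_i theta_i eps_{t-i} with
Var(eps_t) = sigma^2, the variance is
  gamma(0) = sigma^2 * (1 + sum_i theta_i^2).
  sum_i theta_i^2 = (0.313)^2 + (-0.099)^2 + (0.285)^2 = 0.097969 + 0.009801 + 0.081225 = 0.188995.
  gamma(0) = 1 * (1 + 0.188995) = 1 * 1.188995 = 1.188995, which rounds to 1.1890.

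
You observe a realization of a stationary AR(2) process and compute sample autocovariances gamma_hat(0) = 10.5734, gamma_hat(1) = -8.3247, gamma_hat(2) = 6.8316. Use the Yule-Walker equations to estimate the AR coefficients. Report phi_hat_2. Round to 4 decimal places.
\hat\phi_{2} = 0.0690

The Yule-Walker equations for an AR(p) process read, in matrix form,
  Gamma_p phi = r_p,   with   (Gamma_p)_{ij} = gamma(|i - j|),
                       (r_p)_i = gamma(i),   i,j = 1..p.
Substitute the sample gammas (Toeplitz matrix and right-hand side of size 2):
  Gamma_p = [[10.5734, -8.3247], [-8.3247, 10.5734]]
  r_p     = [-8.3247, 6.8316]
Written out:
  10.5734 phi_1 - 8.3247 phi_2 = -8.3247
  -8.3247 phi_1 + 10.5734 phi_2 = 6.8316
Solve by Cramer's rule:
  det = gamma(0)^2 - gamma(1)^2 = (10.5734)^2 - (-8.3247)^2 = 111.79678756 - 69.30063009 = 42.49615747
  phi_hat_1 = [gamma(1) gamma(0) - gamma(1) gamma(2)] / det = [(-8.3247)(10.5734) - (-8.3247)(6.8316)] / 42.49615747 = -31.14936246 / 42.49615747 = -0.733
  phi_hat_2 = [gamma(0) gamma(2) - gamma(1)^2] / det = [(10.5734)(6.8316) - (-8.3247)^2] / 42.49615747 = 2.93260935 / 42.49615747 = 0.069
So phi_hat = [-0.7330, 0.0690].
Therefore phi_hat_2 = 0.0690.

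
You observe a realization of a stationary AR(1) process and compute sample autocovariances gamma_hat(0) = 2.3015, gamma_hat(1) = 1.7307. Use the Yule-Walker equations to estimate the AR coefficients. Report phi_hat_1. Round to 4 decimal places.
\hat\phi_{1} = 0.7520

The Yule-Walker equations for an AR(p) process read, in matrix form,
  Gamma_p phi = r_p,   with   (Gamma_p)_{ij} = gamma(|i - j|),
                       (r_p)_i = gamma(i),   i,j = 1..p.
Substitute the sample gammas (Toeplitz matrix and right-hand side of size 1):
  Gamma_p = [[2.3015]]
  r_p     = [1.7307]
With p = 1 this is the single equation gamma(0) phi_1 = gamma(1):
  phi_hat_1 = gamma(1) / gamma(0) = 1.7307 / 2.3015 = 0.7520.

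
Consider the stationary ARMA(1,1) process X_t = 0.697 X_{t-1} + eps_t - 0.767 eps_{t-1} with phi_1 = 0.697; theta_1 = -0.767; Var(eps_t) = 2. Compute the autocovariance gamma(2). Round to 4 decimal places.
\gamma(2) = -0.0883

Multiply the model equation by X_{t-k} and take expectations. With theta_0 = psi_0 = 1 and psi_j the MA(infinity) weights, this gives
  gamma(k) - sum_i phi_i gamma(k-i) = c_k,
  c_k = sigma^2 * sum_{j=k..q} theta_j psi_{j-k}   (c_k = 0 for k > q),
using gamma(-m) = gamma(m).
psi-weights needed (psi_j = theta_j + sum_i phi_i psi_{j-i}):
  psi_1 = theta_1 + phi_1 = -0.767 + (0.697) = -0.07
Right-hand sides:
  c_0 = sigma^2 (1 + theta_1 psi_1) = 2 * (1 + (-0.767)(-0.07)) = 2 * 1.05369 = 2.10738
  c_1 = sigma^2 theta_1 = 2 * (-0.767) = -1.534
  c_2 = 0
Equations for k = 0 and k = 1 (AR order 1):
  gamma(0) = phi_1 gamma(1) + c_0
  gamma(1) = phi_1 gamma(0) + c_1
Substituting the second into the first: gamma(0) (1 - phi_1^2) = c_0 + phi_1 c_1, so
  gamma(0) = (c_0 + phi_1 c_1) / (1 - phi_1^2) = (2.10738 + (0.697)(-1.534)) / (1 - (0.697)^2) = 1.038182 / 0.514191 = 2.019059.
  gamma(1) = phi_1 gamma(0) + c_1 = (0.697)(2.019059) + (-1.534) = -0.126716.
For k = 2 (> q): gamma(2) = phi_1 gamma(1) = (0.697)(-0.126716) = -0.088321.
Therefore gamma(2) = -0.0883 (to 4 decimal places).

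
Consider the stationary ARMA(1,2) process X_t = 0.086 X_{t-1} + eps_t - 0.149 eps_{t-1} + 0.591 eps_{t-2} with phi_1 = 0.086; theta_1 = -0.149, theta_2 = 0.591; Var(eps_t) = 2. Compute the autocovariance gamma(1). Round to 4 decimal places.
\gamma(1) = -0.1404

Multiply the model equation by X_{t-k} and take expectations. With theta_0 = psi_0 = 1 and psi_j the MA(infinity) weights, this gives
  gamma(k) - sum_i phi_i gamma(k-i) = c_k,
  c_k = sigma^2 * sum_{j=k..q} theta_j psi_{j-k}   (c_k = 0 for k > q),
using gamma(-m) = gamma(m).
psi-weights needed (psi_j = theta_j + sum_i phi_i psi_{j-i}):
  psi_1 = theta_1 + phi_1 = -0.149 + (0.086) = -0.063
  psi_2 = theta_2 + phi_1 psi_1 = 0.591 + (0.086)(-0.063) = 0.585582
Right-hand sides:
  c_0 = sigma^2 (1 + theta_1 psi_1 + theta_2 psi_2) = 2 * (1 + (-0.149)(-0.063) + (0.591)(0.585582)) = 2 * 1.355466 = 2.710932
  c_1 = sigma^2 (theta_1 + theta_2 psi_1) = 2 * (-0.149 + (0.591)(-0.063)) = -0.372466
  c_2 = sigma^2 theta_2 = 2 * (0.591) = 1.182
Equations for k = 0 and k = 1 (AR order 1):
  gamma(0) = phi_1 gamma(1) + c_0
  gamma(1) = phi_1 gamma(0) + c_1
Substituting the second into the first: gamma(0) (1 - phi_1^2) = c_0 + phi_1 c_1, so
  gamma(0) = (c_0 + phi_1 c_1) / (1 - phi_1^2) = (2.710932 + (0.086)(-0.372466)) / (1 - (0.086)^2) = 2.6789 / 0.992604 = 2.698861.
  gamma(1) = phi_1 gamma(0) + c_1 = (0.086)(2.698861) + (-0.372466) = -0.140364.
Therefore gamma(1) = -0.1404 (to 4 decimal places).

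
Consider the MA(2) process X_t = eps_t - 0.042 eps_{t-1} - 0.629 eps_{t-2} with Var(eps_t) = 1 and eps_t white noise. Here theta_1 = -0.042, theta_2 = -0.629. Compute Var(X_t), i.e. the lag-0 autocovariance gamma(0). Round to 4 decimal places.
\gamma(0) = 1.3974

For an MA(q) process X_t = eps_t + sum_i theta_i eps_{t-i} with
Var(eps_t) = sigma^2, the variance is
  gamma(0) = sigma^2 * (1 + sum_i theta_i^2).
  sum_i theta_i^2 = (-0.042)^2 + (-0.629)^2 = 0.001764 + 0.395641 = 0.397405.
  gamma(0) = 1 * (1 + 0.397405) = 1 * 1.397405 = 1.397405, which rounds to 1.3974.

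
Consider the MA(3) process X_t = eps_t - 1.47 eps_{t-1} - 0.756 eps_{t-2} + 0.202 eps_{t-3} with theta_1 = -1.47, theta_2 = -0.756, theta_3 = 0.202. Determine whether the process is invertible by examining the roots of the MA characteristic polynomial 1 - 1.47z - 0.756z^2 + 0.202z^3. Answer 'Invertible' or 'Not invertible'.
\text{Not invertible}

The MA(q) characteristic polynomial is P(z) = 1 - 1.47z - 0.756z^2 + 0.202z^3.
Invertibility requires all roots to lie outside the unit circle, i.e. |z| > 1 for every root.
Degree 3: look for a simple real root z0 first, then factor out (1 - z/z0) and solve the remaining quadratic.
Testing z0 = 5: P(5) = 1 + (-1.47)(5) + (-0.756)(5)^2 + (0.202)(5)^3
  = 1 + (-7.35) + (-18.9) + (25.25) = 0.  So z_0 = 5 is a root, |z_0| = 5.
Divide out the factor (1 - 0.2 z) = (1 - z/z0) (since 1/z0 = 0.2):
  P(z) = (1 - 0.2 z)(1 + (-1.27) z + (-1.01) z^2)
  [check: z-coef -1.27 - (0.2) = -1.47; z^2-coef -1.01 - (0.2)(-1.27) = -0.756; z^3-coef -(0.2)(-1.01) = 0.202.]
Remaining roots from the quadratic factor 1 + (-1.27) z + (-1.01) z^2:
  Set 1 + (-1.27) z + (-1.01) z^2 = 0, i.e. a z^2 + b z + c = 0 with a = -1.01, b = -1.27, c = 1.
  Discriminant D = b^2 - 4ac = (-1.27)^2 - 4*(-1.01)*1 = 1.6129 - (-4.04) = 5.6529.
  D >= 0, so the roots are real: z = (-b +/- sqrt(D)) / (2a) = (1.27 +/- 2.377583) / (-2.02).
    z_1 = (1.27 + 2.377583) / (-2.02) = -1.8057,   |z_1| = 1.8057.
    z_2 = (1.27 - 2.377583) / (-2.02) = 0.5483,   |z_2| = 0.5483.
Moduli of all roots: 5.0000, 1.8057, 0.5483.
All moduli strictly greater than 1? No.
Verdict: Not invertible.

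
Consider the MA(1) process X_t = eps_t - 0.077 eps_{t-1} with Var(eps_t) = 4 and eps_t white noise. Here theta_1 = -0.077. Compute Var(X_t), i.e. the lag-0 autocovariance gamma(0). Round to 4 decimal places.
\gamma(0) = 4.0237

For an MA(q) process X_t = eps_t + sum_i theta_i eps_{t-i} with
Var(eps_t) = sigma^2, the variance is
  gamma(0) = sigma^2 * (1 + sum_i theta_i^2).
  sum_i theta_i^2 = (-0.077)^2 = 0.005929.
  gamma(0) = 4 * (1 + 0.005929) = 4 * 1.005929 = 4.023716, which rounds to 4.0237.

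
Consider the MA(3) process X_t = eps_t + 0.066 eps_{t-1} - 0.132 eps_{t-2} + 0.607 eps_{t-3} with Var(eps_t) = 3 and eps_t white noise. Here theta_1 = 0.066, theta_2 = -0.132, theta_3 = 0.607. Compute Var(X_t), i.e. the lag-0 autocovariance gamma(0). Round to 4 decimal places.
\gamma(0) = 4.1707

For an MA(q) process X_t = eps_t + sum_i theta_i eps_{t-i} with
Var(eps_t) = sigma^2, the variance is
  gamma(0) = sigma^2 * (1 + sum_i theta_i^2).
  sum_i theta_i^2 = (0.066)^2 + (-0.132)^2 + (0.607)^2 = 0.004356 + 0.017424 + 0.368449 = 0.390229.
  gamma(0) = 3 * (1 + 0.390229) = 3 * 1.390229 = 4.170687, which rounds to 4.1707.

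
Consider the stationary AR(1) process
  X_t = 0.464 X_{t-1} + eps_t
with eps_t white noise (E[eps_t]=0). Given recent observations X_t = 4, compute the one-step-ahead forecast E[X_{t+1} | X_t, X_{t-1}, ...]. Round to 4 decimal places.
E[X_{t+1} \mid \mathcal F_t] = 1.8560

For an AR(p) model X_t = c + sum_i phi_i X_{t-i} + eps_t, the
one-step-ahead conditional mean is
  E[X_{t+1} | X_t, ...] = c + sum_i phi_i X_{t+1-i}.
Substitute known values:
  E[X_{t+1} | ...] = (0.464) * (4)
                   = 1.8560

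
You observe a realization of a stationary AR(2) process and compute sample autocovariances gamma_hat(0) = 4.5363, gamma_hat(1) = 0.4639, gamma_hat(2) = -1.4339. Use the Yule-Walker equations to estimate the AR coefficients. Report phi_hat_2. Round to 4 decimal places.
\hat\phi_{2} = -0.3300

The Yule-Walker equations for an AR(p) process read, in matrix form,
  Gamma_p phi = r_p,   with   (Gamma_p)_{ij} = gamma(|i - j|),
                       (r_p)_i = gamma(i),   i,j = 1..p.
Substitute the sample gammas (Toeplitz matrix and right-hand side of size 2):
  Gamma_p = [[4.5363, 0.4639], [0.4639, 4.5363]]
  r_p     = [0.4639, -1.4339]
Written out:
  4.5363 phi_1 + 0.4639 phi_2 = 0.4639
  0.4639 phi_1 + 4.5363 phi_2 = -1.4339
Solve by Cramer's rule:
  det = gamma(0)^2 - gamma(1)^2 = (4.5363)^2 - (0.4639)^2 = 20.57801769 - 0.21520321 = 20.36281448
  phi_hat_1 = [gamma(1) gamma(0) - gamma(1) gamma(2)] / det = [(0.4639)(4.5363) - (0.4639)(-1.4339)] / 20.36281448 = 2.76957578 / 20.36281448 = 0.136
  phi_hat_2 = [gamma(0) gamma(2) - gamma(1)^2] / det = [(4.5363)(-1.4339) - (0.4639)^2] / 20.36281448 = -6.71980378 / 20.36281448 = -0.33
So phi_hat = [0.1360, -0.3300].
Therefore phi_hat_2 = -0.3300.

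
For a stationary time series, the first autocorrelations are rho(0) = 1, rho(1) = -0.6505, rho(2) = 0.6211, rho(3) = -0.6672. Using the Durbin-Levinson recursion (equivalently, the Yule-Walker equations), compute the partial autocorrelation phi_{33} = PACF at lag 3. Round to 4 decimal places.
\phi_{33} = -0.3509

The PACF at lag k is phi_{kk}, the last component of the solution
to the Yule-Walker system G_k phi = r_k where
  (G_k)_{ij} = rho(|i - j|), (r_k)_i = rho(i), i,j = 1..k.
Equivalently, Durbin-Levinson gives phi_{kk} iteratively:
  phi_{11} = rho(1)
  phi_{kk} = [rho(k) - sum_{j=1..k-1} phi_{k-1,j} rho(k-j)]
            / [1 - sum_{j=1..k-1} phi_{k-1,j} rho(j)],
  phi_{k,j} = phi_{k-1,j} - phi_{kk} phi_{k-1,k-j},  j = 1..k-1.
Step k = 1:
  phi_11 = rho(1) = -0.6505.
Step k = 2:
  phi_22 = [rho(2) - phi_11 rho(1)] / [1 - phi_11 rho(1)] = [0.6211 - (-0.6505)(-0.6505)] / [1 - (-0.6505)(-0.6505)]
         = 0.19794975 / 0.57684975 = 0.343157.
  Update: phi_21 = phi_11 - phi_22 phi_11 = -0.6505 - (0.343157)(-0.6505) = -0.427277.
Step k = 3:
  phi_33 = [rho(3) - phi_21 rho(2) - phi_22 rho(1)] / [1 - phi_21 rho(1) - phi_22 rho(2)]
    numerator   = -0.6672 - (-0.427277)(0.6211) - (0.343157)(-0.6505) = -0.17859514
    denominator = 1 - (-0.427277)(-0.6505) - (0.343157)(0.6211) = 0.508922
  phi_33 = -0.17859514 / 0.508922 = -0.3509.
Therefore phi_{33} = -0.3509.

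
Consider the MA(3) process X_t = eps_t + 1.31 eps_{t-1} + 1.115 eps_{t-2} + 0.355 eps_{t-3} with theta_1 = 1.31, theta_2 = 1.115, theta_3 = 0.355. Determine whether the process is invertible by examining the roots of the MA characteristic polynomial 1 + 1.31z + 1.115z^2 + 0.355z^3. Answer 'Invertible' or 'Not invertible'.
\text{Invertible}

The MA(q) characteristic polynomial is P(z) = 1 + 1.31z + 1.115z^2 + 0.355z^3.
Invertibility requires all roots to lie outside the unit circle, i.e. |z| > 1 for every root.
Degree 3: look for a simple real root z0 first, then factor out (1 - z/z0) and solve the remaining quadratic.
Testing z0 = -2: P(-2) = 1 + (1.31)(-2) + (1.115)(-2)^2 + (0.355)(-2)^3
  = 1 + (-2.62) + (4.46) + (-2.84) = 0.  So z_0 = -2 is a root, |z_0| = 2.
Divide out the factor (1 + 0.5 z) = (1 - z/z0) (since 1/z0 = -0.5):
  P(z) = (1 + 0.5 z)(1 + (0.81) z + (0.71) z^2)
  [check: z-coef 0.81 - (-0.5) = 1.31; z^2-coef 0.71 - (-0.5)(0.81) = 1.115; z^3-coef -(-0.5)(0.71) = 0.355.]
Remaining roots from the quadratic factor 1 + (0.81) z + (0.71) z^2:
  Set 1 + (0.81) z + (0.71) z^2 = 0, i.e. a z^2 + b z + c = 0 with a = 0.71, b = 0.81, c = 1.
  Discriminant D = b^2 - 4ac = (0.81)^2 - 4*(0.71)*1 = 0.6561 - (2.84) = -2.1839.
  D < 0, so the roots are the complex-conjugate pair z = (-b +/- i sqrt(-D)) / (2a) = -0.5704 +/- 1.0407i.
  For a conjugate pair |z|^2 = z * conj(z) = (product of roots) = c/a = 1/(0.71) = 1.408451, so |z| = sqrt(1.408451) = 1.1868 for both roots.
Moduli of all roots: 2.0000, 1.1868, 1.1868.
All moduli strictly greater than 1? Yes.
Verdict: Invertible.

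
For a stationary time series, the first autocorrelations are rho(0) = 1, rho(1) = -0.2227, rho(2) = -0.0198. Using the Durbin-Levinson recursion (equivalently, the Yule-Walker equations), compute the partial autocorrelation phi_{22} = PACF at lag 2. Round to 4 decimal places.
\phi_{22} = -0.0730

The PACF at lag k is phi_{kk}, the last component of the solution
to the Yule-Walker system G_k phi = r_k where
  (G_k)_{ij} = rho(|i - j|), (r_k)_i = rho(i), i,j = 1..k.
Equivalently, Durbin-Levinson gives phi_{kk} iteratively:
  phi_{11} = rho(1)
  phi_{kk} = [rho(k) - sum_{j=1..k-1} phi_{k-1,j} rho(k-j)]
            / [1 - sum_{j=1..k-1} phi_{k-1,j} rho(j)],
  phi_{k,j} = phi_{k-1,j} - phi_{kk} phi_{k-1,k-j},  j = 1..k-1.
Step k = 1:
  phi_11 = rho(1) = -0.2227.
Step k = 2:
  phi_22 = [rho(2) - phi_11 rho(1)] / [1 - phi_11 rho(1)] = [-0.0198 - (-0.2227)(-0.2227)] / [1 - (-0.2227)(-0.2227)]
         = -0.06939529 / 0.95040471 = -0.073.
Therefore phi_{22} = -0.0730.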